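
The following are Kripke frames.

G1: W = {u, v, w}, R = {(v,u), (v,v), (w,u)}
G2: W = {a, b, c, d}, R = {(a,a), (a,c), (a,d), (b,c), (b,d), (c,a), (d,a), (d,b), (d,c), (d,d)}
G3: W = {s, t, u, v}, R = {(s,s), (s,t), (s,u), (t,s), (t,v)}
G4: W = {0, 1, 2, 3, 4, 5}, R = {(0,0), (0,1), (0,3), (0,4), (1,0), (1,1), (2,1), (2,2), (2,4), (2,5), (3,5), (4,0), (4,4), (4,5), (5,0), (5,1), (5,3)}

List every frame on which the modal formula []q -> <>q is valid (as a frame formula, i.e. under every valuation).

G2, G4

Frame correspondent (Sahlqvist): forall x exists y Rxy — i.e. seriality.
G1: fails — world u has no successor.
G2: holds.
G3: fails — world u has no successor.
G4: holds.
Valid on: G2, G4.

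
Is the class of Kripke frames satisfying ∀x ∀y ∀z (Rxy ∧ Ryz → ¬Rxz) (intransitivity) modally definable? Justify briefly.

Not definable by any modal formula

Any modally definable frame class is closed under surjective bounded morphisms.
The 7-cycle (worlds s,t,u,v,w,x,y with s→t→u→v→w→x→y→s) is intransitive. Mapping every world to a single reflexive point • is a surjective bounded morphism; the reflexive point is not intransitive (R••∧R•• but R••).
Hence intransitivity is not modally definable.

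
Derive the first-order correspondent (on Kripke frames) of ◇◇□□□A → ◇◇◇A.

∀x ∀y (xR²y → ∃w (yR³w ∧ xR³w))

This is a Sahlqvist (Geach-type) schema ◇^2□^3A → □^0◇^3A.
Minimal-valuation argument: fix x; take any y with xR^2y and any z with xR^0z. Set V(A) to the set of worlds R-reachable from y in exactly 3 steps. Then □^3A holds at y, so the antecedent holds at x; validity forces ◇^3A at z, giving a w with zR^3w and yR^3w.
First-order correspondent: ∀x ∀y (xR²y → ∃w (yR³w ∧ xR³w)).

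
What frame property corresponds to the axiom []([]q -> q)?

Suppose □(□q→q) is valid. Take Rxy and set V(q)={w : Ryw}. Then at y, □q holds; since □(□q→q) at x, □q→q at y, so q at y, i.e. Ryy.

shift-reflexivity: forall x forall y (Rxy -> Ryy)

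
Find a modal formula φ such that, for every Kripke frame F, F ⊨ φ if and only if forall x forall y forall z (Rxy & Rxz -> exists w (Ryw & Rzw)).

◇□ψ → □◇ψ

The condition is convergence. The .2 schema ◇□ψ → □◇ψ defines it.
Suppose ◇□ψ→□◇ψ is valid. Take Rxy, Rxz and set V(ψ)={w : Ryw}. Then □ψ at y so ◇□ψ at x, so □◇ψ at x, so ◇ψ at z, giving w with Rzw and Ryw.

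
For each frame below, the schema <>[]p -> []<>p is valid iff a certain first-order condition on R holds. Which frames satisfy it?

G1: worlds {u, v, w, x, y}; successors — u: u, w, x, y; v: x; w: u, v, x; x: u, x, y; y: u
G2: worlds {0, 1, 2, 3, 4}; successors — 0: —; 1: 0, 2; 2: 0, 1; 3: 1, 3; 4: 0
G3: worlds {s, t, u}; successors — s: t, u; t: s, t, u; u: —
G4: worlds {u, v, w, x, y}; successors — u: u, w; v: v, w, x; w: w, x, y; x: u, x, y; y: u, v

This is the axiom for convergence; its first-order frame correspondent is forall x forall y forall z (Rxy & Rxz -> exists w (Ryw & Rzw)).
G1: satisfies the condition.
G2: fails — R10 and R10 but 0 and 0 have no common successor.
G3: fails — Rsu and Rsu but u and u have no common successor.
G4: fails — Rww and Rwy but w and y have no common successor.

G1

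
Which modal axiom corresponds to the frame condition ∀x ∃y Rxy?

□ψ → ◇ψ

The condition is seriality. The D schema □ψ → ◇ψ defines it.
Suppose □ψ→◇ψ is valid. At any x set V(ψ)=W. Then □ψ at x, so ◇ψ at x, so x has a successor.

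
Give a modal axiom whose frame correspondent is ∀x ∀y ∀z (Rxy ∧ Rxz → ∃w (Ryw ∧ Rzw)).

◇□q → □◇q

A defining formula is ◇□q → □◇q (the .2 axiom).
Suppose ◇□q→□◇q is valid. Take Rxy, Rxz and set V(q)={w : Ryw}. Then □q at y so ◇□q at x, so □◇q at x, so ◇q at z, giving w with Rzw and Ryw.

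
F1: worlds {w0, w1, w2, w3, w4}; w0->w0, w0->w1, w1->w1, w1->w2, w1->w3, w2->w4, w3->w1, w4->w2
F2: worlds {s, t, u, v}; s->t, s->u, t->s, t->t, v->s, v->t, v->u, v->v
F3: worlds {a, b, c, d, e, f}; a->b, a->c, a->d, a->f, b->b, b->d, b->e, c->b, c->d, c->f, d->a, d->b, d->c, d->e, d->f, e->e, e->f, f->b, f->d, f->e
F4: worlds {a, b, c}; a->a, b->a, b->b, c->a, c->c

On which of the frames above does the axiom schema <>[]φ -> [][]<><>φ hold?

F3, F4

This is the axiom for a generalized confluence (Geach) condition; its first-order frame correspondent is forall x forall y forall z ((xRy & x R^2 z) -> exists w (yRw & z R^2 w)).
F1: fails — w0Rw0, w0R²w2 but no w with w0Rw and w2R²w.
F2: fails — sRu, sR²s but no w with uRw and sR²w.
F3: condition met.
F4: condition met.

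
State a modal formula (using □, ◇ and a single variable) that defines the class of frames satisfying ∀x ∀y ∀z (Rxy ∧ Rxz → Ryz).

◇ψ → □◇ψ

A defining formula is ◇ψ → □◇ψ (the 5 axiom).
Suppose ◇ψ→□◇ψ is valid. Take Rxy, Rxz and set V(ψ)={y}. Then ◇ψ at x, so □◇ψ at x, so ◇ψ at z, so some w with Rzw has ψ; w=y, i.e. Rzy. By symmetry of the argument, Ryz.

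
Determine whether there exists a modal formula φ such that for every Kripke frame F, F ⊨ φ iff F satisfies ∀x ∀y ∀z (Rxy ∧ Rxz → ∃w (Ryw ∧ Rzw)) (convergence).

Definable; ◇□q → □◇q defines it

The condition is convergence. A defining modal formula is ◇□q → □◇q.
Suppose ◇□q→□◇q is valid. Take Rxy, Rxz and set V(q)={w : Ryw}. Then □q at y so ◇□q at x, so □◇q at x, so ◇q at z, giving w with Rzw and Ryw.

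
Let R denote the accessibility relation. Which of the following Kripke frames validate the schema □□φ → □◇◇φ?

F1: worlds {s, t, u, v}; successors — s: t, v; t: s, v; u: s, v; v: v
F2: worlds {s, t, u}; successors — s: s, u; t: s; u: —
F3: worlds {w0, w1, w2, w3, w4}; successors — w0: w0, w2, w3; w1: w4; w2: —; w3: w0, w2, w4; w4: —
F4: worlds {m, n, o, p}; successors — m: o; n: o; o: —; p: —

This is the axiom for a generalized confluence (Geach) condition; its first-order frame correspondent is ∀x ∀z (xRz → ∃w (xR²w ∧ zR²w)).
F1: holds.
F2: fails — sRu but no w with sR²w and uR²w.
F3: fails — w0Rw2 but no w with w0R²w and w2R²w.
F4: fails — mRo but no w with mR²w and oR²w.
Valid on: F1.

F1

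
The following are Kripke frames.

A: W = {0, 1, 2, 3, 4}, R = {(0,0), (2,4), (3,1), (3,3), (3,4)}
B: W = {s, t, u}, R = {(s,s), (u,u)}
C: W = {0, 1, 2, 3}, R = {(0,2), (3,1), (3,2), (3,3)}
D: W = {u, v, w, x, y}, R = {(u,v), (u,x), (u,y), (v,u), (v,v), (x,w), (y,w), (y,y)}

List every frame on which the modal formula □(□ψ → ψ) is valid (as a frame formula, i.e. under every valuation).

B

The schema corresponds to shift-reflexivity: ∀x ∀y (Rxy → Ryy).
A: fails — R34 but not R44.
B: ✓.
C: fails — R32 but not R22.
D: fails — Rxw but not Rww.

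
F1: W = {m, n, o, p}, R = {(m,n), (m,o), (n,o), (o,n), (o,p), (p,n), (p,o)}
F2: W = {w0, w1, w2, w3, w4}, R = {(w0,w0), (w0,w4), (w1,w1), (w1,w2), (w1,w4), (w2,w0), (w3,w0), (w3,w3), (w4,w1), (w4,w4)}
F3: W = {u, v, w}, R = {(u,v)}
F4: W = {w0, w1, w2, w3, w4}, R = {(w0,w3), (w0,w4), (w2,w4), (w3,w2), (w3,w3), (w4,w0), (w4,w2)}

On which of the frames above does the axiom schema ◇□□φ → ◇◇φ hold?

Frame correspondent (Sahlqvist): ∀x ∀y (xRy → ∃w (yR²w ∧ xR²w)) — i.e. a generalized confluence (Geach) condition.
F1: holds.
F2: holds.
F3: fails — uRv but no t with vR²t and uR²t.
F4: fails — w2Rw4 but no w with w4R²w and w2R²w.

F1, F2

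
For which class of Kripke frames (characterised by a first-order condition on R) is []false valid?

emptiness of R

□⊥ is valid iff no world has any successor (otherwise □⊥ fails at any world with one).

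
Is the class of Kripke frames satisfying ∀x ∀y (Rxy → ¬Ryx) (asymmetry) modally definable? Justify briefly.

If a class were modally definable it would be closed under surjective bounded morphisms (Goldblatt–Thomason).
The 3-cycle (worlds 0,1,2 with 0→1→2→0) is asymmetric. Mapping every world to a single reflexive point • is a surjective bounded morphism, and the reflexive point is not asymmetric (R•• but asymmetry requires ¬R••).
So the class is not modally definable.

Not modally definable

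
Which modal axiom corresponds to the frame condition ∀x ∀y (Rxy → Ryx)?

q → □◇q

A defining formula is q → □◇q (the B axiom).
Suppose q→□◇q is valid. Take Rxy and set V(q)={x}. Then q at x, so □◇q at x, so ◇q at y, so some z with Ryz has q; z=x, i.e. Ryx.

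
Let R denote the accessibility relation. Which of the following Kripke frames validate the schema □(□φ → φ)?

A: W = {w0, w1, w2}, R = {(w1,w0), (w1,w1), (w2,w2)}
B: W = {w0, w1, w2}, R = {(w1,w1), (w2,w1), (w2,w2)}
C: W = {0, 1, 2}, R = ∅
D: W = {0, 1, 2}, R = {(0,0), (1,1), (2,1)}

This is the axiom for shift-reflexivity; its first-order frame correspondent is ∀x ∀y (Rxy → Ryy).
A: fails — Rw1w0 but not Rw0w0.
B: satisfies the condition.
C: satisfies the condition.
D: satisfies the condition.

B, C, D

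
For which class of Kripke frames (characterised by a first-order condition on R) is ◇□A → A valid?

This is frame-equivalent to A → □◇A (substitute ¬A for A and contrapose).
Suppose A→□◇A is valid. Take Rxy and set V(A)={x}. Then A at x, so □◇A at x, so ◇A at y, so some z with Ryz has A; z=x, i.e. Ryx.

symmetry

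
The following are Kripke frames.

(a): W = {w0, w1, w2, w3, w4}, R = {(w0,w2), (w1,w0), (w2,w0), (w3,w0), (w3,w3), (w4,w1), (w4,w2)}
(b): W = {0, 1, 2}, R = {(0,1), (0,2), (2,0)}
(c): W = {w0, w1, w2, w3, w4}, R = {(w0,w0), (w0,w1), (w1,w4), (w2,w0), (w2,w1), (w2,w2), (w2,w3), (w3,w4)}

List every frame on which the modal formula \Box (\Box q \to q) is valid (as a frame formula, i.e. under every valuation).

none

This is the axiom for shift-reflexivity; its first-order frame correspondent is \forall x \forall y (Rxy \to Ryy).
(a): fails — Rw1w0 but not Rw0w0.
(b): fails — R01 but not R11.
(c): fails — Rw0w1 but not Rw1w1.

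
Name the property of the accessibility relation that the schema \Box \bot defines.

emptiness of R

□⊥ is valid iff no world has any successor (otherwise □⊥ fails at any world with one).
Conversely, any frame satisfying \forall x \forall y \neg Rxy validates the schema.
So the correspondent is emptiness of R.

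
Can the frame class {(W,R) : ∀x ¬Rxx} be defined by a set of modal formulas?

Any modally definable frame class is closed under surjective bounded morphisms.
The 3-cycle (worlds 0,1,2 with 0→1→2→0) is irreflexive, and the map sending every world to a single reflexive point • is a surjective bounded morphism (forth: every edge maps to (•,•); back: every world has a successor). So any modal formula valid on the 3-cycle is also valid on the reflexive point, which is not irreflexive.
Hence irreflexivity is not modally definable.

Not modally definable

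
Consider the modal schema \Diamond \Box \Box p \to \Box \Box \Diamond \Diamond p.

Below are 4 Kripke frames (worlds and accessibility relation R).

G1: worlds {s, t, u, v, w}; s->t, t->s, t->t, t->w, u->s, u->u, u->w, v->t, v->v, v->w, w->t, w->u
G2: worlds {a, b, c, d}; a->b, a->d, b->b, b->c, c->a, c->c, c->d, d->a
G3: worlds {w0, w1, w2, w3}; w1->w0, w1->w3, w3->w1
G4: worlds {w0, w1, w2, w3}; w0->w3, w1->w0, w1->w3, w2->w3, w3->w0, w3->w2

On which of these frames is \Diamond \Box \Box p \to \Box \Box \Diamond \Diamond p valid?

This is the axiom for a generalized confluence (Geach) condition; its first-order frame correspondent is \forall x \forall y \forall z ((xRy \wedge x R^2 z) \to \exists w (y R^2 w \wedge z R^2 w)).
G1: holds.
G2: holds.
G3: fails — w1Rw0, w1R²w1 but no w with w0R²w and w1R²w.
G4: fails — w0Rw3, w0R²w0 but no w with w3R²w and w0R²w.
Valid on: G1, G2.

G1, G2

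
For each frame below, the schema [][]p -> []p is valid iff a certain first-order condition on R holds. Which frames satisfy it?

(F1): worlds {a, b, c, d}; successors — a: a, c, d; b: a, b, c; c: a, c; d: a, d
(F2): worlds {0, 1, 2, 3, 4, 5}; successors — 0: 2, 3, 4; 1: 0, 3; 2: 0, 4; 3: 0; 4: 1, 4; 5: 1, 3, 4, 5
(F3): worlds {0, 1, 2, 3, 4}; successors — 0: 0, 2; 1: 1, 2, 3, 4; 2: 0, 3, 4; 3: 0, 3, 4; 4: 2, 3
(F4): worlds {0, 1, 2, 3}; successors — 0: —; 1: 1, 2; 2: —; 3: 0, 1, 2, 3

(F1), (F4)

The schema corresponds to density: forall x forall y (Rxy -> exists z (Rxz & Rzy)).
(F1): holds.
(F2): fails — R02 but no z with R0z and Rz2.
(F3): fails — R42 but no z with R4z and Rz2.
(F4): holds.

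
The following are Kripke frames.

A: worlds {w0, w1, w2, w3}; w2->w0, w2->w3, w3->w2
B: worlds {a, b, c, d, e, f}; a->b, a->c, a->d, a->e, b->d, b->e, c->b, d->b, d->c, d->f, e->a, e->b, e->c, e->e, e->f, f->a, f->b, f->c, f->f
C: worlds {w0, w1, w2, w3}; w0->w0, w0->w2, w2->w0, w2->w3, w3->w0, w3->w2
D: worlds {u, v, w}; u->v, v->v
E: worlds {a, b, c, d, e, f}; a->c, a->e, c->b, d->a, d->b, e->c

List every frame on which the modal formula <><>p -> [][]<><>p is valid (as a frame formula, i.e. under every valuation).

D

This is the axiom for a generalized confluence (Geach) condition; its first-order frame correspondent is forall x forall y forall z ((x R^2 y & x R^2 z) -> exists w (y = w & z R^2 w)).
A: fails — w3R²w0, w3R²w0 but no w with w0=w and w0R²w.
B: fails — aR²a, aR²c but no w with a=w and cR²w.
C: fails — w0R²w3, w0R²w2 but no w with w3=w and w2R²w.
D: holds.
E: fails — aR²b, aR²b but no w with b=w and bR²w.
Valid on: D.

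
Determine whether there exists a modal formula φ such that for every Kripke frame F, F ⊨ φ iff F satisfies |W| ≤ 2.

Not modally definable

Modal frame validity is preserved under disjoint unions.
Any modal formula valid on each of 3 disjoint one-world frames is valid on their disjoint union (validity is preserved under disjoint unions). Each one-world frame has |W|=1≤2, but the union has |W|=3.
So no modal formula (or set of formulas) defines exactly the |W|≤2 frames.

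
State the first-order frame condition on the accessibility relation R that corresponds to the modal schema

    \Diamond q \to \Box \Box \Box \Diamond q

This is a Sahlqvist (Geach-type) schema ◇^1□^0q → □^3◇^1q.
First-order correspondent: \forall x \forall y \forall z ((xRy \wedge x R^3 z) \to \exists w (y = w \wedge zRw)).

\forall x \forall y \forall z ((xRy \wedge x R^3 z) \to \exists w (y = w \wedge zRw))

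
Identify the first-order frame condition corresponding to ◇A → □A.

Partial functionality

This is the CD axiom.
It corresponds to partial functionality: ∀x ∀y ∀z (Rxy ∧ Rxz → y = z).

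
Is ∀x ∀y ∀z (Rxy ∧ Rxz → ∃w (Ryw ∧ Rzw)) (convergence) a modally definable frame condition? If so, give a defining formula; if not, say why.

Yes: it is convergence, defined by the .2 schema ◇□r → □◇r.
Suppose ◇□r→□◇r is valid. Take Rxy, Rxz and set V(r)={w : Ryw}. Then □r at y so ◇□r at x, so □◇r at x, so ◇r at z, giving w with Rzw and Ryw.

Yes — defined by ◇□r → □◇r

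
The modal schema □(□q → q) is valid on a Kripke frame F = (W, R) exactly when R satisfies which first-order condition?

Suppose □(□q→q) is valid. Take Rxy and set V(q)={w : Ryw}. Then at y, □q holds; since □(□q→q) at x, □q→q at y, so q at y, i.e. Ryy.

Shift-reflexivity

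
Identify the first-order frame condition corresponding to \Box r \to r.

Suppose □r→r is valid. At any x set V(r)={w : Rxw}. Then □r holds at x, so r holds at x, i.e. Rxx.
The converse is a direct semantic check.
So the correspondent is reflexivity.

Reflexivity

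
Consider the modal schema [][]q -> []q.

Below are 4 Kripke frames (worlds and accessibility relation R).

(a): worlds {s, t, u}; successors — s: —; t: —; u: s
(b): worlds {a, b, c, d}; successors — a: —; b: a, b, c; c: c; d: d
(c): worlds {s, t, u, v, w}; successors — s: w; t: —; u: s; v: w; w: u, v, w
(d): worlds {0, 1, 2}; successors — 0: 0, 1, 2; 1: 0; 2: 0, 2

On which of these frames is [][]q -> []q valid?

The schema corresponds to density: forall x forall y (Rxy -> exists z (Rxz & Rzy)).
(a): fails — Rus but no z with Ruz and Rzs.
(b): satisfies the condition.
(c): fails — Rus but no z with Ruz and Rzs.
(d): satisfies the condition.
Valid on: (b), (d).

(b), (d)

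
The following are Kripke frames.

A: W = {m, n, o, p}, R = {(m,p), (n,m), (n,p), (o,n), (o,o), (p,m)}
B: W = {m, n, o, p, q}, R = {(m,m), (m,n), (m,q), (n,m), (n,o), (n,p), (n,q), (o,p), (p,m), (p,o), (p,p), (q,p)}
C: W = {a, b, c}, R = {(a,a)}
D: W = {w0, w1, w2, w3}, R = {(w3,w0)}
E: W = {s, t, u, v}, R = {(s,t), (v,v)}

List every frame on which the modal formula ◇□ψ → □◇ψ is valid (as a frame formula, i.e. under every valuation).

Frame correspondent (Sahlqvist): ∀x ∀y ∀z (Rxy ∧ Rxz → ∃w (Ryw ∧ Rzw)) — i.e. convergence.
A: fails — Rnm and Rnp but m and p have no common successor.
B: fails — Rmm and Rmq but m and q have no common successor.
C: holds.
D: fails — Rw3w0 and Rw3w0 but w0 and w0 have no common successor.
E: fails — Rst and Rst but t and t have no common successor.
Valid on: C.

C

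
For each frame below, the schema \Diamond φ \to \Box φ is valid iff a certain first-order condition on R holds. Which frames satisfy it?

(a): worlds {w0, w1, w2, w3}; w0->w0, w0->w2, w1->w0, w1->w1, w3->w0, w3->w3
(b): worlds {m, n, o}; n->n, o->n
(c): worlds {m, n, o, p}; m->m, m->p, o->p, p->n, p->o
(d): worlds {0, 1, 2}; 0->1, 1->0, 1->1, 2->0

(b)

This is the axiom for partial functionality; its first-order frame correspondent is \forall x \forall y \forall z (Rxy \wedge Rxz \to y = z).
(a): fails — w0 sees both w0 and w2.
(b): satisfies the condition.
(c): fails — m sees both m and p.
(d): fails — 1 sees both 0 and 1.
Valid on: (b).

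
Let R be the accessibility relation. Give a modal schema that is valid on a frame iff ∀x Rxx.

□ψ → ψ

The condition is reflexivity. The T schema □ψ → ψ defines it.
Suppose □ψ→ψ is valid. At any x set V(ψ)={w : Rxw}. Then □ψ holds at x, so ψ holds at x, i.e. Rxx.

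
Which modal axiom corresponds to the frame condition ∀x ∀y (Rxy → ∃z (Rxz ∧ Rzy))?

This is density; the standard corresponding axiom is C4: □□p → □p.
Suppose □□p→□p is valid. Take Rxy and set V(p)={w : xR²w}. Then □□p at x, so □p at x, so p at y, i.e. ∃z(Rxz∧Rzy).

□□p → □p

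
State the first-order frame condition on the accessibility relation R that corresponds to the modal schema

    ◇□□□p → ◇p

This is a Sahlqvist (Geach-type) schema ◇^1□^3p → □^0◇^1p.
Minimal-valuation argument: fix x; take any y with xR^1y and any z with xR^0z. Set V(p) to the set of worlds R-reachable from y in exactly 3 steps. Then □^3p holds at y, so the antecedent holds at x; validity forces ◇^1p at z, giving a w with zR^1w and yR^3w.
First-order correspondent: ∀x ∀y (xRy → ∃w (yR³w ∧ xRw)).

∀x ∀y (xRy → ∃w (yR³w ∧ xRw))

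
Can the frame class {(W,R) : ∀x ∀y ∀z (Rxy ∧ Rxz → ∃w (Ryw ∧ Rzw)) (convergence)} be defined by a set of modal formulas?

Yes, by ◇□p → □◇p

This is a Sahlqvist condition; the .2 axiom ◇□p → □◇p defines it.
Suppose ◇□p→□◇p is valid. Take Rxy, Rxz and set V(p)={w : Ryw}. Then □p at y so ◇□p at x, so □◇p at x, so ◇p at z, giving w with Rzw and Ryw.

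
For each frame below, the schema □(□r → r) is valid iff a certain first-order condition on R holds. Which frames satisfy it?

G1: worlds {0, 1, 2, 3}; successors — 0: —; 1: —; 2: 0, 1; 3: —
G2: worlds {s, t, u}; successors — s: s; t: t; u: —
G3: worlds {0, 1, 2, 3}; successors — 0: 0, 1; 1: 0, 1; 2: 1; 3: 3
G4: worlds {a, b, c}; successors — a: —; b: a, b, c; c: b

This is the axiom for shift-reflexivity; its first-order frame correspondent is ∀x ∀y (Rxy → Ryy).
G1: fails — R20 but not R00.
G2: satisfies the condition.
G3: satisfies the condition.
G4: fails — Rba but not Raa.

G2, G3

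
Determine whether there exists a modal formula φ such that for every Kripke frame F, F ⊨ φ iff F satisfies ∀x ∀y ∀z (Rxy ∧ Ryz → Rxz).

Yes — defined by □p → □□p

Yes: it is transitivity, defined by the 4 schema □p → □□p.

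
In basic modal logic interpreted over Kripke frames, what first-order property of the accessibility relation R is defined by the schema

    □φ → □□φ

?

Suppose □φ→□□φ is valid. Take Rxy, Ryz and set V(φ)={w : Rxw}. Then □φ at x, so □□φ at x, so □φ at y, so φ at z, i.e. Rxz.
The converse is a direct semantic check.
So the correspondent is transitivity.

transitivity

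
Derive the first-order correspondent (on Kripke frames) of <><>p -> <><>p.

This is a Sahlqvist (Geach-type) schema ◇^2□^0p → □^0◇^2p.
First-order correspondent: forall x forall y (x R^2 y -> exists w (y = w & x R^2 w)).

forall x forall y (x R^2 y -> exists w (y = w & x R^2 w))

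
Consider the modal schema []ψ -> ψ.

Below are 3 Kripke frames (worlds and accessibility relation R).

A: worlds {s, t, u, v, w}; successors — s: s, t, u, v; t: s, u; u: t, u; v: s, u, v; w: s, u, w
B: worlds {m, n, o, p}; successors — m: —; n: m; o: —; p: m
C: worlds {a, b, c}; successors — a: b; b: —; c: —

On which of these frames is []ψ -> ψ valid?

none

The schema corresponds to reflexivity: forall x Rxx.
A: fails — world t does not see itself.
B: fails — world m does not see itself.
C: fails — world a does not see itself.
Valid on no frame.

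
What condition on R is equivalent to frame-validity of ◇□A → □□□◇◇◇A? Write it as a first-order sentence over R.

∀x ∀y ∀z ((xRy ∧ xR³z) → ∃w (yRw ∧ zR³w))

This is a Sahlqvist (Geach-type) schema ◇^1□^1A → □^3◇^3A.
Minimal-valuation argument: fix x; take any y with xR^1y and any z with xR^3z. Set V(A) to the set of worlds R-reachable from y in exactly 1 step. Then □^1A holds at y, so the antecedent holds at x; validity forces ◇^3A at z, giving a w with zR^3w and yR^1w.
First-order correspondent: ∀x ∀y ∀z ((xRy ∧ xR³z) → ∃w (yRw ∧ zR³w)).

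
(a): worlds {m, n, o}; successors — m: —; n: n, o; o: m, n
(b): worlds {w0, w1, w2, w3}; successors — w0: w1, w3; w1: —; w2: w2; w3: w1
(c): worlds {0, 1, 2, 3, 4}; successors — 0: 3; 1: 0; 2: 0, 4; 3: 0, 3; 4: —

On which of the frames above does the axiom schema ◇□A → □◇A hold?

This is the axiom for convergence; its first-order frame correspondent is ∀x ∀y ∀z (Rxy ∧ Rxz → ∃w (Ryw ∧ Rzw)).
(a): fails — Rom and Rom but m and m have no common successor.
(b): fails — Rw0w1 and Rw0w1 but w1 and w1 have no common successor.
(c): fails — R20 and R24 but 0 and 4 have no common successor.
Valid on no frame.

none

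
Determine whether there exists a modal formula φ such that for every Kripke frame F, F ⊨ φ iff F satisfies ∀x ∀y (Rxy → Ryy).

Definable; □(□p → p) defines it

The condition is shift-reflexivity. A defining modal formula is □(□p → p).
Suppose □(□p→p) is valid. Take Rxy and set V(p)={w : Ryw}. Then at y, □p holds; since □(□p→p) at x, □p→p at y, so p at y, i.e. Ryy.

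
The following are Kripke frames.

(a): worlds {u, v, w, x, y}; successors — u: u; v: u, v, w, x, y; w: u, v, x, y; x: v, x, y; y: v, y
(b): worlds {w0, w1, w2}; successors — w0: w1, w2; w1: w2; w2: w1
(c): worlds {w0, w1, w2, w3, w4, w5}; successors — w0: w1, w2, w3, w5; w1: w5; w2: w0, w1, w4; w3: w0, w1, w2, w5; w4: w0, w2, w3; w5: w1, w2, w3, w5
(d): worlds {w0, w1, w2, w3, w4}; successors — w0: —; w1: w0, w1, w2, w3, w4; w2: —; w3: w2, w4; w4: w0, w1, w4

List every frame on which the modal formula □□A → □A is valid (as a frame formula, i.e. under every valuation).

(a)

The schema corresponds to density: ∀x ∀y (Rxy → ∃z (Rxz ∧ Rzy)).
(a): ✓.
(b): fails — Rw1w2 but no z with Rw1z and Rzw2.
(c): fails — Rw2w4 but no z with Rw2z and Rzw4.
(d): fails — Rw3w2 but no z with Rw3z and Rzw2.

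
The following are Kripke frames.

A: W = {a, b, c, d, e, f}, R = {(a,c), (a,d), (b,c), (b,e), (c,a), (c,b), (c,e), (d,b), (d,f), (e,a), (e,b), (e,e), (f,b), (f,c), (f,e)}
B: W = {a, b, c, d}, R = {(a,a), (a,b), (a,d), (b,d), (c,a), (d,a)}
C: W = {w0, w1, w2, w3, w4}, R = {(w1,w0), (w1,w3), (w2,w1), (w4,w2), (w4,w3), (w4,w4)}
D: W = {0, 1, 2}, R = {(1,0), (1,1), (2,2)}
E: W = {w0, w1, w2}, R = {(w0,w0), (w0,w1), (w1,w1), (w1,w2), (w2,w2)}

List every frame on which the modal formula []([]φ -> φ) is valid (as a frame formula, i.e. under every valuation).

E

The schema corresponds to shift-reflexivity: forall x forall y (Rxy -> Ryy).
A: fails — Rbc but not Rcc.
B: fails — Rab but not Rbb.
C: fails — Rw1w0 but not Rw0w0.
D: fails — R10 but not R00.
E: condition met.
Valid on: E.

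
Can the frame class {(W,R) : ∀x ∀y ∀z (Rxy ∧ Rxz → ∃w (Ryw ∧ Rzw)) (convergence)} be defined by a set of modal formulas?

Yes, by ◇□p → □◇p

Yes: it is convergence, defined by the .2 schema ◇□p → □◇p.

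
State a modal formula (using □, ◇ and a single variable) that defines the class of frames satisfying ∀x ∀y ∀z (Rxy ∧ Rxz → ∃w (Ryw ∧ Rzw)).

This is convergence; the standard corresponding axiom is .2: ◇□r → □◇r.
Suppose ◇□r→□◇r is valid. Take Rxy, Rxz and set V(r)={w : Ryw}. Then □r at y so ◇□r at x, so □◇r at x, so ◇r at z, giving w with Rzw and Ryw.

◇□r → □◇r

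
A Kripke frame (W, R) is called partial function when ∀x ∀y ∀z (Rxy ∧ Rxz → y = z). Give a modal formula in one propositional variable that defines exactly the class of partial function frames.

◇s → □s

This is partial functionality; the standard corresponding axiom is CD: ◇s → □s.
Suppose ◇s→□s is valid. Take Rxy, Rxz and set V(s)={y}. Then ◇s at x, so □s at x, so s at z, i.e. z=y.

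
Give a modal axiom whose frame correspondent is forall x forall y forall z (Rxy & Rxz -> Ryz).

◇ψ → □◇ψ

The condition is the Euclidean property. The 5 schema ◇ψ → □◇ψ defines it.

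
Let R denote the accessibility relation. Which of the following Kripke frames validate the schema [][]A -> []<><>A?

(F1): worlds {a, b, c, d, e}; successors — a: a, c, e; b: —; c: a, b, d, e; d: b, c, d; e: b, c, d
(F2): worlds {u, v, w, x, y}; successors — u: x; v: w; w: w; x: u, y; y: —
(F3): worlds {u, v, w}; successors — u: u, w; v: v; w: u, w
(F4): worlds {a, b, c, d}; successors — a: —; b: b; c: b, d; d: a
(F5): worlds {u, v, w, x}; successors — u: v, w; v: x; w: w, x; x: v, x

This is the axiom for a generalized confluence (Geach) condition; its first-order frame correspondent is forall x forall z (xRz -> exists w (x R^2 w & z R^2 w)).
(F1): fails — cRb but no w with cR²w and bR²w.
(F2): fails — uRx but no t with uR²t and xR²t.
(F3): satisfies the condition.
(F4): fails — cRd but no w with cR²w and dR²w.
(F5): satisfies the condition.

(F3), (F5)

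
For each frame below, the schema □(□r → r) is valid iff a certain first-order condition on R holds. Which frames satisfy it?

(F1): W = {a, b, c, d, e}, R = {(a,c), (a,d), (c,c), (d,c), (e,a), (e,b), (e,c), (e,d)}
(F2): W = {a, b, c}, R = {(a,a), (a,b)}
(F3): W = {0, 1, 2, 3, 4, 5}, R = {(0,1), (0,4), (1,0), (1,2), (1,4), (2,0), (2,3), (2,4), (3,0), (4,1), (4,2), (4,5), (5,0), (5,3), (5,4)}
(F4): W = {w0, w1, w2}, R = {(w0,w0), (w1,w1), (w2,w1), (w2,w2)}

The schema corresponds to shift-reflexivity: ∀x ∀y (Rxy → Ryy).
(F1): fails — Reb but not Rbb.
(F2): fails — Rab but not Rbb.
(F3): fails — R10 but not R00.
(F4): condition met.

(F4)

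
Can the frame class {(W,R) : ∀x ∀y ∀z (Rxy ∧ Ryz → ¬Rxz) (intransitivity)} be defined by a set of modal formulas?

Not definable by any modal formula

If a class were modally definable it would be closed under surjective bounded morphisms (Goldblatt–Thomason).
The 3-cycle (worlds a,b,c with a→b→c→a) is intransitive. Mapping every world to a single reflexive point • is a surjective bounded morphism; the reflexive point is not intransitive (R••∧R•• but R••).
Hence intransitivity is not modally definable.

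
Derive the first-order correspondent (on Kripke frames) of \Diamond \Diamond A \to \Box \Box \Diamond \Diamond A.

This is a Sahlqvist (Geach-type) schema ◇^2□^0A → □^2◇^2A.
First-order correspondent: \forall x \forall y \forall z ((x R^2 y \wedge x R^2 z) \to \exists w (y = w \wedge z R^2 w)).

\forall x \forall y \forall z ((x R^2 y \wedge x R^2 z) \to \exists w (y = w \wedge z R^2 w))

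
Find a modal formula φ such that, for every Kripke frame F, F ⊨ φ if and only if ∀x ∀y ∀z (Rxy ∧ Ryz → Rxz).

□p → □□p

This is transitivity; the standard corresponding axiom is 4: □p → □□p.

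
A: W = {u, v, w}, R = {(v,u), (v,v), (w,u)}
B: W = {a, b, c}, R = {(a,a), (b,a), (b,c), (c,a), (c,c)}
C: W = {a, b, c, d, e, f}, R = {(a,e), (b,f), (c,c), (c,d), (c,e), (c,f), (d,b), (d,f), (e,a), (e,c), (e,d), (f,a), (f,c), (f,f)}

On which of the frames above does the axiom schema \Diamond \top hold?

Frame correspondent (Sahlqvist): \forall x \exists y Rxy — i.e. seriality.
A: fails — world u has no successor.
B: condition met.
C: condition met.

B, C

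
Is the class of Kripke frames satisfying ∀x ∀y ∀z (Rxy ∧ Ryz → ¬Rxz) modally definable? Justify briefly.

Any modally definable frame class is closed under surjective bounded morphisms.
The 3-cycle (worlds w0,w1,w2 with w0→w1→w2→w0) is intransitive. Mapping every world to a single reflexive point • is a surjective bounded morphism; the reflexive point is not intransitive (R••∧R•• but R••).
Hence intransitivity is not modally definable.

No — not modally definable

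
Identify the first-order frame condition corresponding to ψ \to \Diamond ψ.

This schema is equivalent to the T axiom □ψ → ψ.
It corresponds to reflexivity: \forall x Rxx.

Reflexivity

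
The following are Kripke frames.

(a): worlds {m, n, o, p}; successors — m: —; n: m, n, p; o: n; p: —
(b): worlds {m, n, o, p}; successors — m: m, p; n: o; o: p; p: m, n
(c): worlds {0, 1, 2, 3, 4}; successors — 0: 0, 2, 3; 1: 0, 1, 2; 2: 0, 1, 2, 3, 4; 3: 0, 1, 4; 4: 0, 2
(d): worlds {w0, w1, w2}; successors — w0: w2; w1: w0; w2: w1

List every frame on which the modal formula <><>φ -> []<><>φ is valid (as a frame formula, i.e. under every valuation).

none

This is the axiom for a generalized confluence (Geach) condition; its first-order frame correspondent is forall x forall y forall z ((x R^2 y & xRz) -> exists w (y = w & z R^2 w)).
(a): fails — nR²m, nRm but no w with m=w and mR²w.
(b): fails — mR²n, mRp but no w with n=w and pR²w.
(c): fails — 0R²4, 0R3 but no w with 4=w and 3R²w.
(d): fails — w0R²w1, w0Rw2 but no w with w1=w and w2R²w.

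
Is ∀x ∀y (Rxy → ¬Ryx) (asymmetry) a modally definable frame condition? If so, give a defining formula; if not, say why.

Any modally definable frame class is closed under surjective bounded morphisms.
The 4-cycle (worlds 0,1,2,3 with 0→1→2→3→0) is asymmetric. Mapping every world to a single reflexive point • is a surjective bounded morphism, and the reflexive point is not asymmetric (R•• but asymmetry requires ¬R••).
So the class is not modally definable.

Not definable by any modal formula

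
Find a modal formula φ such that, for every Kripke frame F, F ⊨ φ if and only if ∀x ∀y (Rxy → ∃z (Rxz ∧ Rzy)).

The condition is density. The C4 schema □□q → □q defines it.
Suppose □□q→□q is valid. Take Rxy and set V(q)={w : xR²w}. Then □□q at x, so □q at x, so q at y, i.e. ∃z(Rxz∧Rzy).

□□q → □q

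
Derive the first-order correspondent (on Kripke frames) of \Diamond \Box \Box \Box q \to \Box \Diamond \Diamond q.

\forall x \forall y \forall z ((xRy \wedge xRz) \to \exists w (y R^3 w \wedge z R^2 w))

This is a Sahlqvist (Geach-type) schema ◇^1□^3q → □^1◇^2q.
First-order correspondent: \forall x \forall y \forall z ((xRy \wedge xRz) \to \exists w (y R^3 w \wedge z R^2 w)).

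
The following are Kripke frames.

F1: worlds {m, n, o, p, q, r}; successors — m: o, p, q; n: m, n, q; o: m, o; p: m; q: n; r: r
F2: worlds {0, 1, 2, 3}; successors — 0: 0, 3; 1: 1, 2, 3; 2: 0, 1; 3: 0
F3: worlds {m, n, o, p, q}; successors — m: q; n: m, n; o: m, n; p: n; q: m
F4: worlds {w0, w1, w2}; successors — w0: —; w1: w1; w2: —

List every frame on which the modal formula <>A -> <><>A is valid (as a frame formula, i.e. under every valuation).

This is the axiom for a generalized confluence (Geach) condition; its first-order frame correspondent is forall x forall y (xRy -> exists w (y = w & x R^2 w)).
F1: fails — mRp but no w with p=w and mR²w.
F2: satisfies the condition.
F3: fails — mRq but no w with q=w and mR²w.
F4: satisfies the condition.
Valid on: F2, F4.

F2, F4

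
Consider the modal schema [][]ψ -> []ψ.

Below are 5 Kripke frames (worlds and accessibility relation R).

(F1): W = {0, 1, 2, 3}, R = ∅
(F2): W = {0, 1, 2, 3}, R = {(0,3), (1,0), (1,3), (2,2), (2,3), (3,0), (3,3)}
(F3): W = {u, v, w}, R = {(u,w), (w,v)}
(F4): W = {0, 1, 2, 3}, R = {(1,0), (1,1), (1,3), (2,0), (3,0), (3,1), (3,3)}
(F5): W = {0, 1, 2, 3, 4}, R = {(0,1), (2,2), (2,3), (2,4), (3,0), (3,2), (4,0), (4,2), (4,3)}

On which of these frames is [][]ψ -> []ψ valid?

(F1), (F2)

Frame correspondent (Sahlqvist): forall x forall y (Rxy -> exists z (Rxz & Rzy)) — i.e. density.
(F1): satisfies the condition.
(F2): satisfies the condition.
(F3): fails — Ruw but no z with Ruz and Rzw.
(F4): fails — R20 but no z with R2z and Rz0.
(F5): fails — R01 but no z with R0z and Rz1.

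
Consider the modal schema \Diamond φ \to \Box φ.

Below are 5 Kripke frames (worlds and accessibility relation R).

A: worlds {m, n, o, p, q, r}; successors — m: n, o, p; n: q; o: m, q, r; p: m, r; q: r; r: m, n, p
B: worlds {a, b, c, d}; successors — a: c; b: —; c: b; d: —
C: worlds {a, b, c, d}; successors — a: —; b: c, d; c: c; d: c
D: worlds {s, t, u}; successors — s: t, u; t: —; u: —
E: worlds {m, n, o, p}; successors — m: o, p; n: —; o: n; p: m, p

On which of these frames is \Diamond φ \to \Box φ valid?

B

This is the axiom for partial functionality; its first-order frame correspondent is \forall x \forall y \forall z (Rxy \wedge Rxz \to y = z).
A: fails — m sees both n and o.
B: holds.
C: fails — b sees both c and d.
D: fails — s sees both t and u.
E: fails — m sees both o and p.
Valid on: B.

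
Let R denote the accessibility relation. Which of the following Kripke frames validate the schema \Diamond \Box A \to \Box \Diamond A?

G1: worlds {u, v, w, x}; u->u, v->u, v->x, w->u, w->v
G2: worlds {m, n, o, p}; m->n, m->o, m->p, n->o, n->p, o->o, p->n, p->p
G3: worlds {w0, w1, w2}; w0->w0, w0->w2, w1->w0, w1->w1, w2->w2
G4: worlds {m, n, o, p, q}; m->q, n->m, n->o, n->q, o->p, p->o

G3

The schema corresponds to convergence: \forall x \forall y \forall z (Rxy \wedge Rxz \to \exists w (Ryw \wedge Rzw)).
G1: fails — Rvu and Rvx but u and x have no common successor.
G2: fails — Rmo and Rmp but o and p have no common successor.
G3: satisfies the condition.
G4: fails — Rmq and Rmq but q and q have no common successor.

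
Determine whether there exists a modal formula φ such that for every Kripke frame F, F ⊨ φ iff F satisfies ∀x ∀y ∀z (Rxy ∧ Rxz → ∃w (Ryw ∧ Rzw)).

Yes: it is convergence, defined by the .2 schema ◇□q → □◇q.
Suppose ◇□q→□◇q is valid. Take Rxy, Rxz and set V(q)={w : Ryw}. Then □q at y so ◇□q at x, so □◇q at x, so ◇q at z, giving w with Rzw and Ryw.

Yes, by ◇□q → □◇q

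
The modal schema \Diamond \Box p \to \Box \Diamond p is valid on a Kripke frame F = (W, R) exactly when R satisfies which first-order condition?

Suppose ◇□p→□◇p is valid. Take Rxy, Rxz and set V(p)={w : Ryw}. Then □p at y so ◇□p at x, so □◇p at x, so ◇p at z, giving w with Rzw and Ryw.
Conversely, any frame satisfying \forall x \forall y \forall z (Rxy \wedge Rxz \to \exists w (Ryw \wedge Rzw)) validates the schema.
So the correspondent is convergence.

convergence: \forall x \forall y \forall z (Rxy \wedge Rxz \to \exists w (Ryw \wedge Rzw))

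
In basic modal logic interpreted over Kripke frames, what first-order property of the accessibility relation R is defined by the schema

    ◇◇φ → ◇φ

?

transitivity: ∀x ∀y ∀z (Rxy ∧ Ryz → Rxz)

Equivalently (dual form): □φ → □□φ.
Suppose □φ→□□φ is valid. Take Rxy, Ryz and set V(φ)={w : Rxw}. Then □φ at x, so □□φ at x, so □φ at y, so φ at z, i.e. Rxz.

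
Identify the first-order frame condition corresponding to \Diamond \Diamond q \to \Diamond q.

Replacing q by ¬q and contraposing gives the equivalent schema □q → □□q.
Suppose □q→□□q is valid. Take Rxy, Ryz and set V(q)={w : Rxw}. Then □q at x, so □□q at x, so □q at y, so q at z, i.e. Rxz.
The converse is a direct semantic check.
So the correspondent is transitivity.

Transitivity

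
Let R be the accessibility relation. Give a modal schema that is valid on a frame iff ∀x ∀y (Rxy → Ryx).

ψ → □◇ψ

The condition is symmetry. The B schema ψ → □◇ψ defines it.
Suppose ψ→□◇ψ is valid. Take Rxy and set V(ψ)={x}. Then ψ at x, so □◇ψ at x, so ◇ψ at y, so some z with Ryz has ψ; z=x, i.e. Ryx.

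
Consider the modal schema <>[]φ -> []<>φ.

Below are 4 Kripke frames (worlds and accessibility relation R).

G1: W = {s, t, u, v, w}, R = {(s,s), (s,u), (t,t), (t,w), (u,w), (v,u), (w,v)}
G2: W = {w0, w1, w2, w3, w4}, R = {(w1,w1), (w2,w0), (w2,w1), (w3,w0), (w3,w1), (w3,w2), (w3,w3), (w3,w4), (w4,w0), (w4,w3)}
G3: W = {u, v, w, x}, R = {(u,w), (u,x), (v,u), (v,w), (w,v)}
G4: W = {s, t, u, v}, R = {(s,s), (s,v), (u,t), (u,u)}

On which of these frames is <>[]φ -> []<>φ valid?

The schema corresponds to convergence: forall x forall y forall z (Rxy & Rxz -> exists w (Ryw & Rzw)).
G1: fails — Rsu and Rss but u and s have no common successor.
G2: fails — Rw2w1 and Rw2w0 but w1 and w0 have no common successor.
G3: fails — Ruw and Rux but w and x have no common successor.
G4: fails — Rss and Rsv but s and v have no common successor.

none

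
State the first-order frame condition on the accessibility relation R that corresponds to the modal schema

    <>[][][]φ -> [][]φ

forall x forall y forall z ((xRy & x R^2 z) -> exists w (y R^3 w & z = w))

This is a Sahlqvist (Geach-type) schema ◇^1□^3φ → □^2◇^0φ.
First-order correspondent: forall x forall y forall z ((xRy & x R^2 z) -> exists w (y R^3 w & z = w)).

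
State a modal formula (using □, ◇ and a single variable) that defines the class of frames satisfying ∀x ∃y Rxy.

□p → ◇p

The condition is seriality. The D schema □p → ◇p defines it.
Suppose □p→◇p is valid. At any x set V(p)=W. Then □p at x, so ◇p at x, so x has a successor.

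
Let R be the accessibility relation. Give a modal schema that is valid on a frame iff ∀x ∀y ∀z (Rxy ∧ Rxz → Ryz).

This is the Euclidean property; the standard corresponding axiom is 5: ◇r → □◇r.
Suppose ◇r→□◇r is valid. Take Rxy, Rxz and set V(r)={y}. Then ◇r at x, so □◇r at x, so ◇r at z, so some w with Rzw has r; w=y, i.e. Rzy. By symmetry of the argument, Ryz.

◇r → □◇r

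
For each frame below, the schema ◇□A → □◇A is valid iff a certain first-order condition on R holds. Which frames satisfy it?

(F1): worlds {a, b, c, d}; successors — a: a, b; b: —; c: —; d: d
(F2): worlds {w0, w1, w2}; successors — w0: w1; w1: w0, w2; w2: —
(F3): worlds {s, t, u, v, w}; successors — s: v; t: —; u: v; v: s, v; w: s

(F3)

The schema corresponds to convergence: ∀x ∀y ∀z (Rxy ∧ Rxz → ∃w (Ryw ∧ Rzw)).
(F1): fails — Raa and Rab but a and b have no common successor.
(F2): fails — Rw1w2 and Rw1w2 but w2 and w2 have no common successor.
(F3): holds.
Valid on: (F3).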